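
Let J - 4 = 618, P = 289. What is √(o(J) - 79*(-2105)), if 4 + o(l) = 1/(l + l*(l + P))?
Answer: 5*√133776306059502/141816 ≈ 407.79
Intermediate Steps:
J = 622 (J = 4 + 618 = 622)
o(l) = -4 + 1/(l + l*(289 + l)) (o(l) = -4 + 1/(l + l*(l + 289)) = -4 + 1/(l + l*(289 + l)))
√(o(J) - 79*(-2105)) = √((1 - 1160*622 - 4*622²)/(622*(290 + 622)) - 79*(-2105)) = √((1/622)*(1 - 721520 - 4*386884)/912 + 166295) = √((1/622)*(1/912)*(1 - 721520 - 1547536) + 166295) = √((1/622)*(1/912)*(-2269055) + 166295) = √(-2269055/567264 + 166295) = √(94330897825/567264) = 5*√133776306059502/141816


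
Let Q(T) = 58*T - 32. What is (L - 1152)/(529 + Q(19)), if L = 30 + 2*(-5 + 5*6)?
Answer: -1072/1599 ≈ -0.67042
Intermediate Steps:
Q(T) = -32 + 58*T
L = 80 (L = 30 + 2*(-5 + 30) = 30 + 2*25 = 30 + 50 = 80)
(L - 1152)/(529 + Q(19)) = (80 - 1152)/(529 + (-32 + 58*19)) = -1072/(529 + (-32 + 1102)) = -1072/(529 + 1070) = -1072/1599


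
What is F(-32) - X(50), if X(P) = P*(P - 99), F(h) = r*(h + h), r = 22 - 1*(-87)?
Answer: -4526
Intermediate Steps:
r = 109 (r = 22 + 87 = 109)
F(h) = 218*h (F(h) = 109*(h + h) = 109*(2*h) = 218*h)
X(P) = P*(-99 + P)
F(-32) - X(50) = 218*(-32) - 50*(-99 + 50) = -6976 - 50*(-49) = -6976 - 1*(-2450) = -6976 + 2450 = -4526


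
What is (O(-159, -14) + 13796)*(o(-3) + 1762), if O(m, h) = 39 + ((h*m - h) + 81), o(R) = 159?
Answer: 31035676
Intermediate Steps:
O(m, h) = 120 - h + h*m (O(m, h) = 39 + ((-h + h*m) + 81) = 39 + (81 - h + h*m) = 120 - h + h*m)
(O(-159, -14) + 13796)*(o(-3) + 1762) = ((120 - 1*(-14) - 14*(-159)) + 13796)*(159 + 1762) = ((120 + 14 + 2226) + 13796)*1921 = (2360 + 13796)*1921 = 16156*1921 = 31035676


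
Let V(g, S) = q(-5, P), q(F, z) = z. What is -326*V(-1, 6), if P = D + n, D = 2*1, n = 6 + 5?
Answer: -4238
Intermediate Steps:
n = 11
D = 2
P = 13 (P = 2 + 11 = 13)
V(g, S) = 13
-326*V(-1, 6) = -326*13 = -4238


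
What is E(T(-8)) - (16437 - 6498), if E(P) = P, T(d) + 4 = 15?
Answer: -9928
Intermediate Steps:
T(d) = 11 (T(d) = -4 + 15 = 11)
E(T(-8)) - (16437 - 6498) = 11 - (16437 - 6498) = 11 - 1*9939 = 11 - 9939 = -9928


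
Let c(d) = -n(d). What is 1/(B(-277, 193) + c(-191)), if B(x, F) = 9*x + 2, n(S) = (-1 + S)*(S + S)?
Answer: -1/75835 ≈ -1.3187e-5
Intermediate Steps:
n(S) = 2*S*(-1 + S) (n(S) = (-1 + S)*(2*S) = 2*S*(-1 + S))
B(x, F) = 2 + 9*x
c(d) = -2*d*(-1 + d)
1/(B(-277, 193) + c(-191)) = 1/((2 + 9*(-277)) + 2*(-191)*(1 - 1*(-191))) = 1/((2 - 2493) + 2*(-191)*(1 + 191)) = 1/(-2491 + 2*(-191)*192) = 1/(-2491 - 73344) = 1/(-75835) = -1/75835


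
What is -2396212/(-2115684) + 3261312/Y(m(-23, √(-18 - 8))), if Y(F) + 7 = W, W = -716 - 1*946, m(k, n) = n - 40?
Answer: -1723976584895/882769149 ≈ -1952.9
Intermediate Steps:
m(k, n) = -40 + n
W = -1662 (W = -716 - 946 = -1662)
Y(F) = -1669 (Y(F) = -7 - 1662 = -1669)
-2396212/(-2115684) + 3261312/Y(m(-23, √(-18 - 8))) = -2396212/(-2115684) + 3261312/(-1669) = -2396212*(-1/2115684) + 3261312*(-1/1669) = 599053/528921 - 3261312/1669 = -1723976584895/882769149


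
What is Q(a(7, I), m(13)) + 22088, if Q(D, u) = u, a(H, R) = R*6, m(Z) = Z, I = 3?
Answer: 22101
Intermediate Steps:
a(H, R) = 6*R
Q(a(7, I), m(13)) + 22088 = 13 + 22088 = 22101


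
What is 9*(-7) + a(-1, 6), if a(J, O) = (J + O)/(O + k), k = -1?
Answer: -62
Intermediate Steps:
a(J, O) = (J + O)/(-1 + O) (a(J, O) = (J + O)/(O - 1) = (J + O)/(-1 + O))
9*(-7) + a(-1, 6) = 9*(-7) + (-1 + 6)/(-1 + 6) = -63 + 5/5 = -63 + (⅕)*5 = -63 + 1 = -62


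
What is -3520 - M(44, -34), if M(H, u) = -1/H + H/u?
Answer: -2631975/748 ≈ -3518.7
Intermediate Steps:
-3520 - M(44, -34) = -3520 - (-1/44 + 44/(-34)) = -3520 - (-1*1/44 + 44*(-1/34)) = -3520 - (-1/44 - 22/17) = -3520 - 1*(-985/748) = -3520 + 985/748 = -2631975/748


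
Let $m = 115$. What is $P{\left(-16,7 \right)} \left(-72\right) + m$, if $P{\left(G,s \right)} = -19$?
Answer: $1483$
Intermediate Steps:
$P{\left(-16,7 \right)} \left(-72\right) + m = \left(-19\right) \left(-72\right) + 115 = 1368 + 115 = 1483$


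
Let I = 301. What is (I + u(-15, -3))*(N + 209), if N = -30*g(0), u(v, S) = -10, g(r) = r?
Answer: 60819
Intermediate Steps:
N = 0 (N = -30*0 = 0)
(I + u(-15, -3))*(N + 209) = (301 - 10)*(0 + 209) = 291*209 = 60819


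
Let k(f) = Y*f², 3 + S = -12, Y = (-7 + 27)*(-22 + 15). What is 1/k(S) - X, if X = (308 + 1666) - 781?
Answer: -37579501/31500 ≈ -1193.0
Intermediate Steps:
Y = -140 (Y = 20*(-7) = -140)
S = -15 (S = -3 - 12 = -15)
X = 1193 (X = 1974 - 781 = 1193)
k(f) = -140*f²
1/k(S) - X = 1/(-140*(-15)²) - 1*1193 = 1/(-140*225) - 1193 = 1/(-31500) - 1193 = -1/31500 - 1193 = -37579501/31500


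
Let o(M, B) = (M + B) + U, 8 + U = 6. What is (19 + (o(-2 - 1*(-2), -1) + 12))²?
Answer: 784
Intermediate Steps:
U = -2 (U = -8 + 6 = -2)
o(M, B) = -2 + B + M (o(M, B) = (M + B) - 2 = (B + M) - 2 = -2 + B + M)
(19 + (o(-2 - 1*(-2), -1) + 12))² = (19 + ((-2 - 1 + (-2 - 1*(-2))) + 12))² = (19 + ((-2 - 1 + (-2 + 2)) + 12))² = (19 + ((-2 - 1 + 0) + 12))² = (19 + (-3 + 12))² = (19 + 9)² = 28² = 784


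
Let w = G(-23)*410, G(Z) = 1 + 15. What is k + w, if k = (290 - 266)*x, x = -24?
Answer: 5984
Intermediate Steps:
G(Z) = 16
w = 6560 (w = 16*410 = 6560)
k = -576 (k = (290 - 266)*(-24) = 24*(-24) = -576)
k + w = -576 + 6560 = 5984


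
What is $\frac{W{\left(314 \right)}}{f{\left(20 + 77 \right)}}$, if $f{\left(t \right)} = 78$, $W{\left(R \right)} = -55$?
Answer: $- \frac{55}{78} \approx -0.70513$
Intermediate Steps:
$\frac{W{\left(314 \right)}}{f{\left(20 + 77 \right)}} = - \frac{55}{78}$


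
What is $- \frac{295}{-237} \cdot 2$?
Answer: $\frac{590}{237} \approx 2.4895$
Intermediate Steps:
$- \frac{295}{-237} \cdot 2 = \left(-295\right) \left(- \frac{1}{237}\right) 2 = \frac{295}{237} \cdot 2 = \frac{590}{237}$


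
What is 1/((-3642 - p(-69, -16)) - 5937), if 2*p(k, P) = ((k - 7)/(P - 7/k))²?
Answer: -1203409/11541204579 ≈ -0.00010427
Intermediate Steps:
p(k, P) = (-7 + k)²/(2*(P - 7/k)²) (p(k, P) = ((k - 7)/(P - 7/k))²/2 = ((-7 + k)/(P - 7/k))²/2 = ((-7 + k)²/(P - 7/k)²)/2 = (-7 + k)²/(2*(P - 7/k)²))
1/((-3642 - p(-69, -16)) - 5937) = 1/((-3642 - (-69)²*(-7 - 69)²/(2*(-7 - 16*(-69))²)) - 5937) = 1/((-3642 - 4761*(-76)²/(2*(-7 + 1104)²)) - 5937) = 1/((-3642 - 4761*5776/(2*1097²)) - 5937) = 1/((-3642 - 4761*5776/(2*1203409)) - 5937) = 1/((-3642 - 1*13749768/1203409) - 5937) = 1/((-3642 - 13749768/1203409) - 5937) = 1/(-4396565346/1203409 - 5937) = 1/(-11541204579/1203409) = -1203409/11541204579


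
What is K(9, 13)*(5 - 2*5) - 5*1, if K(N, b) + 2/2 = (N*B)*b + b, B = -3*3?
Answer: 5200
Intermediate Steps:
B = -9
K(N, b) = -1 + b - 9*N*b (K(N, b) = -1 + ((N*(-9))*b + b) = -1 + ((-9*N)*b + b) = -1 + (-9*N*b + b) = -1 + (b - 9*N*b) = -1 + b - 9*N*b)
K(9, 13)*(5 - 2*5) - 5*1 = (-1 + 13 - 9*9*13)*(5 - 2*5) - 5*1 = (-1 + 13 - 1053)*(5 - 10) - 5 = -1041*(-5) - 5 = 5205 - 5 = 5200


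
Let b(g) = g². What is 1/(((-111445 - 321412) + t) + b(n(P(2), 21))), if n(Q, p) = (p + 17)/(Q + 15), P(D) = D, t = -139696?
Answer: -289/165466373 ≈ -1.7466e-6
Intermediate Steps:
n(Q, p) = (17 + p)/(15 + Q)
1/(((-111445 - 321412) + t) + b(n(P(2), 21))) = 1/(((-111445 - 321412) - 139696) + ((17 + 21)/(15 + 2))²) = 1/((-432857 - 139696) + (38/17)²) = 1/(-572553 + ((1/17)*38)²) = 1/(-572553 + (38/17)²) = 1/(-572553 + 1444/289) = 1/(-165466373/289) = -289/165466373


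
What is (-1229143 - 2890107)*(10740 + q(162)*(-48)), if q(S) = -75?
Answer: -59070045000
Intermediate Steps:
(-1229143 - 2890107)*(10740 + q(162)*(-48)) = (-1229143 - 2890107)*(10740 - 75*(-48)) = -4119250*(10740 + 3600) = -4119250*14340 = -59070045000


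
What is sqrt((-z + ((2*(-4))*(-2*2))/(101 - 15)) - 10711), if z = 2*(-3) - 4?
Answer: I*sqrt(19785461)/43 ≈ 103.44*I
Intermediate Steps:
z = -10 (z = -6 - 4 = -10)
sqrt((-z + ((2*(-4))*(-2*2))/(101 - 15)) - 10711) = sqrt((-1*(-10) + ((2*(-4))*(-2*2))/(101 - 15)) - 10711) = sqrt((10 - 8*(-4)/86) - 10711) = sqrt((10 + 32*(1/86)) - 10711) = sqrt((10 + 16/43) - 10711) = sqrt(446/43 - 10711) = sqrt(-460127/43) = I*sqrt(19785461)/43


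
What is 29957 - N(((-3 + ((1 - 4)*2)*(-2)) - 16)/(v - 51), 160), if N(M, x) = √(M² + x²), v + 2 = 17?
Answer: 29957 - √33177649/36 ≈ 29797.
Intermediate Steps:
v = 15 (v = -2 + 17 = 15)
29957 - N(((-3 + ((1 - 4)*2)*(-2)) - 16)/(v - 51), 160) = 29957 - √((((-3 + ((1 - 4)*2)*(-2)) - 16)/(15 - 51))² + 160²) = 29957 - √((((-3 - 3*2*(-2)) - 16)/(-36))² + 25600) = 29957 - √((((-3 - 6*(-2)) - 16)*(-1/36))² + 25600) = 29957 - √((((-3 + 12) - 16)*(-1/36))² + 25600) = 29957 - √(((9 - 16)*(-1/36))² + 25600) = 29957 - √((-7*(-1/36))² + 25600) = 29957 - √((7/36)² + 25600) = 29957 - √(49/1296 + 25600) = 29957 - √(33177649/1296) = 29957 - √33177649/36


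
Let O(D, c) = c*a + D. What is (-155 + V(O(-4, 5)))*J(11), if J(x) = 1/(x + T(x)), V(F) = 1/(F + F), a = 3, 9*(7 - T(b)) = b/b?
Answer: -4383/506 ≈ -8.6620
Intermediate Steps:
T(b) = 62/9 (T(b) = 7 - b/(9*b) = 7 - 1/9*1 = 7 - 1/9 = 62/9)
O(D, c) = D + 3*c (O(D, c) = c*3 + D = 3*c + D = D + 3*c)
V(F) = 1/(2*F)
J(x) = 1/(62/9 + x) (J(x) = 1/(x + 62/9) = 1/(62/9 + x))
(-155 + V(O(-4, 5)))*J(11) = (-155 + 1/(2*(-4 + 3*5)))*(9/(62 + 9*11)) = (-155 + 1/(2*(-4 + 15)))*(9/(62 + 99)) = (-155 + (1/2)/11)*(9/161) = (-155 + (1/2)*(1/11))*(9*(1/161)) = (-155 + 1/22)*(9/161) = -3409/22*9/161 = -4383/506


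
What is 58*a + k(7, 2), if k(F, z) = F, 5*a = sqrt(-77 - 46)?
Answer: 7 + 58*I*sqrt(123)/5 ≈ 7.0 + 128.65*I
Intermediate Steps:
a = I*sqrt(123)/5 (a = sqrt(-77 - 46)/5 = sqrt(-123)/5 = (I*sqrt(123))/5 = I*sqrt(123)/5 ≈ 2.2181*I)
58*a + k(7, 2) = 58*(I*sqrt(123)/5) + 7 = 58*I*sqrt(123)/5 + 7 = 7 + 58*I*sqrt(123)/5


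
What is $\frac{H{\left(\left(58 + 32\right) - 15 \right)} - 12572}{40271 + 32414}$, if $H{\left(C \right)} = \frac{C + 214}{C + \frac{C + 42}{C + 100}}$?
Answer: $- \frac{166427849}{962494770} \approx -0.17291$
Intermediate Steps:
$H{\left(C \right)} = \frac{214 + C}{C + \frac{42 + C}{100 + C}}$
$\frac{H{\left(\left(58 + 32\right) - 15 \right)} - 12572}{40271 + 32414} = \frac{\frac{21400 + \left(\left(58 + 32\right) - 15\right)^{2} + 314 \left(\left(58 + 32\right) - 15\right)}{42 + \left(\left(58 + 32\right) - 15\right)^{2} + 101 \left(\left(58 + 32\right) - 15\right)} - 12572}{40271 + 32414} = \frac{\frac{21400 + \left(90 - 15\right)^{2} + 314 \left(90 - 15\right)}{42 + \left(90 - 15\right)^{2} + 101 \left(90 - 15\right)} - 12572}{72685} = \left(\frac{21400 + 75^{2} + 314 \cdot 75}{42 + 75^{2} + 101 \cdot 75} - 12572\right) \frac{1}{72685} = \left(\frac{21400 + 5625 + 23550}{42 + 5625 + 7575} - 12572\right) \frac{1}{72685} = \left(\frac{1}{13242} \cdot 50575 - 12572\right) \frac{1}{72685} = \left(\frac{50575}{13242} - 12572\right) \frac{1}{72685} = \left(- \frac{166427849}{13242}\right) \frac{1}{72685} = - \frac{166427849}{962494770}$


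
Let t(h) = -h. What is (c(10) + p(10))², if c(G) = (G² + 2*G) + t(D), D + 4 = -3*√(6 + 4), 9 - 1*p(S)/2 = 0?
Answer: 20254 + 852*√10 ≈ 22948.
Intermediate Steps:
p(S) = 18 (p(S) = 18 - 2*0 = 18 + 0 = 18)
D = -4 - 3*√10 (D = -4 - 3*√(6 + 4) = -4 - 3*√10 ≈ -13.487)
c(G) = 4 + G² + 2*G + 3*√10 (c(G) = (G² + 2*G) - (-4 - 3*√10) = (G² + 2*G) + (4 + 3*√10) = 4 + G² + 2*G + 3*√10)
(c(10) + p(10))² = ((4 + 10² + 2*10 + 3*√10) + 18)² = ((4 + 100 + 20 + 3*√10) + 18)² = ((124 + 3*√10) + 18)² = (142 + 3*√10)²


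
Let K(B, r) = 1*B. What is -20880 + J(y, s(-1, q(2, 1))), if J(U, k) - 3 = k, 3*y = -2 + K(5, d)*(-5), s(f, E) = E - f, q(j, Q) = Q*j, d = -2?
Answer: -20874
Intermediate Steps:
K(B, r) = B
y = -9 (y = (-2 + 5*(-5))/3 = (-2 - 25)/3 = (⅓)*(-27) = -9)
J(U, k) = 3 + k
-20880 + J(y, s(-1, q(2, 1))) = -20880 + (3 + (1*2 - 1*(-1))) = -20880 + (3 + (2 + 1)) = -20880 + (3 + 3) = -20880 + 6 = -20874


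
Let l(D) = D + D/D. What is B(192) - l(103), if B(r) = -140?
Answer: -244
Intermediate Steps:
l(D) = 1 + D (l(D) = D + 1 = 1 + D)
B(192) - l(103) = -140 - (1 + 103) = -140 - 1*104 = -140 - 104 = -244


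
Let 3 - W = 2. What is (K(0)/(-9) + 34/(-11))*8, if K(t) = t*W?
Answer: -272/11 ≈ -24.727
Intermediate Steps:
W = 1 (W = 3 - 1*2 = 3 - 2 = 1)
K(t) = t (K(t) = t*1 = t)
(K(0)/(-9) + 34/(-11))*8 = (0/(-9) + 34/(-11))*8 = (0*(-1/9) + 34*(-1/11))*8 = (0 - 34/11)*8 = -34/11*8 = -272/11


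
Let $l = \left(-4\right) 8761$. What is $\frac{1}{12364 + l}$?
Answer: $- \frac{1}{22680} \approx -4.4092 \cdot 10^{-5}$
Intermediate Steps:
$l = -35044$
$\frac{1}{12364 + l} = \frac{1}{12364 - 35044} = \frac{1}{-22680} = - \frac{1}{22680}$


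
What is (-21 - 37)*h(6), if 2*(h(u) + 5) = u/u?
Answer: 261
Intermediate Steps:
h(u) = -9/2 (h(u) = -5 + (u/u)/2 = -5 + (½)*1 = -5 + ½ = -9/2)
(-21 - 37)*h(6) = (-21 - 37)*(-9/2) = -58*(-9/2) = 261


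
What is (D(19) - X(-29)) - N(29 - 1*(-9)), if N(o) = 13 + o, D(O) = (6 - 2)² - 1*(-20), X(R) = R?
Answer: 14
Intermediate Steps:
D(O) = 36 (D(O) = 4² + 20 = 16 + 20 = 36)
(D(19) - X(-29)) - N(29 - 1*(-9)) = (36 - 1*(-29)) - (13 + (29 - 1*(-9))) = (36 + 29) - (13 + (29 + 9)) = 65 - (13 + 38) = 65 - 1*51 = 65 - 51 = 14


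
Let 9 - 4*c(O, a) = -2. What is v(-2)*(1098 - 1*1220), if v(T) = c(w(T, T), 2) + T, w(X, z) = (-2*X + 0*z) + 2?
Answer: -183/2 ≈ -91.500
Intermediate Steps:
w(X, z) = 2 - 2*X (w(X, z) = (-2*X + 0) + 2 = -2*X + 2 = 2 - 2*X)
c(O, a) = 11/4 (c(O, a) = 9/4 - ¼*(-2) = 9/4 + ½ = 11/4)
v(T) = 11/4 + T
v(-2)*(1098 - 1*1220) = (11/4 - 2)*(1098 - 1*1220) = 3*(1098 - 1220)/4 = (¾)*(-122) = -183/2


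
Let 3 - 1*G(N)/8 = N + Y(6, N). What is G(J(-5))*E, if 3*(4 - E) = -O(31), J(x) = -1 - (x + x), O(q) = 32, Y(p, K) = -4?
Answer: -704/3 ≈ -234.67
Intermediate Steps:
J(x) = -1 - 2*x
G(N) = 56 - 8*N (G(N) = 24 - 8*(N - 4) = 24 - 8*(-4 + N) = 24 + (32 - 8*N) = 56 - 8*N)
E = 44/3 (E = 4 - (-1)*32/3 = 4 - ⅓*(-32) = 4 + 32/3 = 44/3 ≈ 14.667)
G(J(-5))*E = (56 - 8*(-1 - 2*(-5)))*(44/3) = (56 - 8*(-1 + 10))*(44/3) = (56 - 8*9)*(44/3) = (56 - 72)*(44/3) = -16*44/3 = -704/3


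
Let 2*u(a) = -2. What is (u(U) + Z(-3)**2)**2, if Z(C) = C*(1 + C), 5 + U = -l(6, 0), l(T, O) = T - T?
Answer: 1225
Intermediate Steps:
l(T, O) = 0
U = -5 (U = -5 - 1*0 = -5 + 0 = -5)
u(a) = -1 (u(a) = (1/2)*(-2) = -1)
(u(U) + Z(-3)**2)**2 = (-1 + (-3*(1 - 3))**2)**2 = (-1 + (-3*(-2))**2)**2 = (-1 + 6**2)**2 = (-1 + 36)**2 = 35**2 = 1225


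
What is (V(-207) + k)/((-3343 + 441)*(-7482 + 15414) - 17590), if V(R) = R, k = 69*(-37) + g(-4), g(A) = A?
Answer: 1382/11518127 ≈ 0.00011998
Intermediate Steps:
k = -2557 (k = 69*(-37) - 4 = -2553 - 4 = -2557)
(V(-207) + k)/((-3343 + 441)*(-7482 + 15414) - 17590) = (-207 - 2557)/((-3343 + 441)*(-7482 + 15414) - 17590) = -2764/(-2902*7932 - 17590) = -2764/(-23018664 - 17590) = -2764/(-23036254) = -2764*(-1/23036254) = 1382/11518127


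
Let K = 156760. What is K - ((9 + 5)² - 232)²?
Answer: 155464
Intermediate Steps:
K - ((9 + 5)² - 232)² = 156760 - ((9 + 5)² - 232)² = 156760 - (14² - 232)² = 156760 - (196 - 232)² = 156760 - 1*(-36)² = 156760 - 1*1296 = 156760 - 1296 = 155464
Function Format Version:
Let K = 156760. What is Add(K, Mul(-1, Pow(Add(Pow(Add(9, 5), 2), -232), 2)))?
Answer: 155464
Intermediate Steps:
Add(K, Mul(-1, Pow(Add(Pow(Add(9, 5), 2), -232), 2))) = Add(156760, Mul(-1, Pow(Add(Pow(Add(9, 5), 2), -232), 2))) = Add(156760, Mul(-1, Pow(Add(Pow(14, 2), -232), 2))) = Add(156760, Mul(-1, Pow(Add(196, -232), 2))) = Add(156760, Mul(-1, Pow(-36, 2))) = Add(156760, Mul(-1, 1296)) = Add(156760, -1296) = 155464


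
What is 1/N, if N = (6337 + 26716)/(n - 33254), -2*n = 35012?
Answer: -50760/33053 ≈ -1.5357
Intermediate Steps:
n = -17506 (n = -½*35012 = -17506)
N = -33053/50760 (N = (6337 + 26716)/(-17506 - 33254) = 33053/(-50760) = 33053*(-1/50760) = -33053/50760 ≈ -0.65116)
1/N = 1/(-33053/50760) = -50760/33053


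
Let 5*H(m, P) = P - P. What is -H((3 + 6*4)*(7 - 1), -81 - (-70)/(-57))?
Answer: 0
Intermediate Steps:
H(m, P) = 0 (H(m, P) = (P - P)/5 = (⅕)*0 = 0)
-H((3 + 6*4)*(7 - 1), -81 - (-70)/(-57)) = -1*0 = 0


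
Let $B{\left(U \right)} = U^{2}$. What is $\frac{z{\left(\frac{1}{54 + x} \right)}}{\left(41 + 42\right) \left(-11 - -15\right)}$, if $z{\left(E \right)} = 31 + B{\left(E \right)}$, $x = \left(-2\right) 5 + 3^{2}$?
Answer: $\frac{21770}{233147} \approx 0.093375$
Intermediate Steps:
$x = -1$ ($x = -10 + 9 = -1$)
$z{\left(E \right)} = 31 + E^{2}$
$\frac{z{\left(\frac{1}{54 + x} \right)}}{\left(41 + 42\right) \left(-11 - -15\right)} = \frac{31 + \left(\frac{1}{54 - 1}\right)^{2}}{\left(41 + 42\right) \left(-11 - -15\right)} = \frac{31 + \left(\frac{1}{53}\right)^{2}}{83 \left(-11 + 15\right)} = \frac{31 + \left(\frac{1}{53}\right)^{2}}{83 \cdot 4} = \frac{31 + \frac{1}{2809}}{332} = \frac{87080}{2809} \cdot \frac{1}{332} = \frac{21770}{233147}$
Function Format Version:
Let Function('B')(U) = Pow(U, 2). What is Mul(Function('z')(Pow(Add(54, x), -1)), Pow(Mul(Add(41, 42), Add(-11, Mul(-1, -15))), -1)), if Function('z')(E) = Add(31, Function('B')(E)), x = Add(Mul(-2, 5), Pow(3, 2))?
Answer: Rational(21770, 233147) ≈ 0.093375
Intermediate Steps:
x = -1 (x = Add(-10, 9) = -1)
Function('z')(E) = Add(31, Pow(E, 2))
Mul(Function('z')(Pow(Add(54, x), -1)), Pow(Mul(Add(41, 42), Add(-11, Mul(-1, -15))), -1)) = Mul(Add(31, Pow(Pow(Add(54, -1), -1), 2)), Pow(Mul(Add(41, 42), Add(-11, Mul(-1, -15))), -1)) = Mul(Add(31, Pow(Pow(53, -1), 2)), Pow(Mul(83, Add(-11, 15)), -1)) = Mul(Add(31, Pow(Rational(1, 53), 2)), Pow(Mul(83, 4), -1)) = Mul(Add(31, Rational(1, 2809)), Pow(332, -1)) = Mul(Rational(87080, 2809), Rational(1, 332)) = Rational(21770, 233147)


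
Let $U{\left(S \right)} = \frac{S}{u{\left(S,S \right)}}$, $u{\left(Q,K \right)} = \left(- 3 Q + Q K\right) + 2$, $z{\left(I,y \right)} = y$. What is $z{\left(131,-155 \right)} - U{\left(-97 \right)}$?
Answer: $- \frac{1503713}{9702} \approx -154.99$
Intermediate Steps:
$u{\left(Q,K \right)} = 2 - 3 Q + K Q$ ($u{\left(Q,K \right)} = \left(- 3 Q + K Q\right) + 2 = 2 - 3 Q + K Q$)
$U{\left(S \right)} = \frac{S}{2 + S^{2} - 3 S}$ ($U{\left(S \right)} = \frac{S}{2 - 3 S + S S} = \frac{S}{2 - 3 S + S^{2}} = \frac{S}{2 + S^{2} - 3 S}$)
$z{\left(131,-155 \right)} - U{\left(-97 \right)} = -155 - - \frac{97}{2 + \left(-97\right)^{2} - -291} = -155 - - \frac{97}{2 + 9409 + 291} = -155 - - \frac{97}{9702} = -155 + \frac{97}{9702} = - \frac{1503713}{9702}$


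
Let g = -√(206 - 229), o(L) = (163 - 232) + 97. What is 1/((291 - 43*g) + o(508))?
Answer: 319/144288 - 43*I*√23/144288 ≈ 0.0022109 - 0.0014292*I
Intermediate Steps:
o(L) = 28 (o(L) = -69 + 97 = 28)
g = -I*√23 (g = -√(-23) = -I*√23 ≈ -4.7958*I)
1/((291 - 43*g) + o(508)) = 1/((291 - (-43)*I*√23) + 28) = 1/((291 + 43*I*√23) + 28) = 1/(319 + 43*I*√23)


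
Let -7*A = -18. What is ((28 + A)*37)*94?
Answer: 744292/7 ≈ 1.0633e+5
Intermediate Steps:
A = 18/7 (A = -⅐*(-18) = 18/7 ≈ 2.5714)
((28 + A)*37)*94 = ((28 + 18/7)*37)*94 = ((214/7)*37)*94 = (7918/7)*94 = 744292/7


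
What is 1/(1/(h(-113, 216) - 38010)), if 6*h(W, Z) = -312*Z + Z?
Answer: -49206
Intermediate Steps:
h(W, Z) = -311*Z/6 (h(W, Z) = (-312*Z + Z)/6 = (-311*Z)/6 = -311*Z/6)
1/(1/(h(-113, 216) - 38010)) = 1/(1/(-311/6*216 - 38010)) = 1/(1/(-11196 - 38010)) = 1/(1/(-49206)) = 1/(-1/49206) = -49206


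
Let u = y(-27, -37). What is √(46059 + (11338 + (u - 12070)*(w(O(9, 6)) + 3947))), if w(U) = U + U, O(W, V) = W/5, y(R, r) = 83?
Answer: 3*I*√131384570/5 ≈ 6877.4*I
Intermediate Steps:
O(W, V) = W/5 (O(W, V) = W*(⅕) = W/5)
w(U) = 2*U
u = 83
√(46059 + (11338 + (u - 12070)*(w(O(9, 6)) + 3947))) = √(46059 + (11338 + (83 - 12070)*(2*((⅕)*9) + 3947))) = √(46059 + (11338 - 11987*(2*(9/5) + 3947))) = √(46059 + (11338 - 11987*(18/5 + 3947))) = √(46059 + (11338 - 11987*19753/5)) = √(46059 + (11338 - 236779211/5)) = √(46059 - 236722521/5) = √(-236492226/5) = 3*I*√131384570/5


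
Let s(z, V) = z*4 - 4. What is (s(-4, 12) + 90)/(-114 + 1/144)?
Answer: -288/469 ≈ -0.61407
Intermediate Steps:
s(z, V) = -4 + 4*z (s(z, V) = 4*z - 4 = -4 + 4*z)
(s(-4, 12) + 90)/(-114 + 1/144) = ((-4 + 4*(-4)) + 90)/(-114 + 1/144) = ((-4 - 16) + 90)/(-114 + 1/144) = (-20 + 90)/(-16415/144) = -144/16415*70 = -288/469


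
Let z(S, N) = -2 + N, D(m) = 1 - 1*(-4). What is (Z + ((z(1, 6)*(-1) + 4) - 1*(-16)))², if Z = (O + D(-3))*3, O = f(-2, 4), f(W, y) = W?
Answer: 625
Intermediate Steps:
D(m) = 5 (D(m) = 1 + 4 = 5)
O = -2
Z = 9 (Z = (-2 + 5)*3 = 3*3 = 9)
(Z + ((z(1, 6)*(-1) + 4) - 1*(-16)))² = (9 + (((-2 + 6)*(-1) + 4) - 1*(-16)))² = (9 + ((4*(-1) + 4) + 16))² = (9 + ((-4 + 4) + 16))² = (9 + (0 + 16))² = (9 + 16)² = 25² = 625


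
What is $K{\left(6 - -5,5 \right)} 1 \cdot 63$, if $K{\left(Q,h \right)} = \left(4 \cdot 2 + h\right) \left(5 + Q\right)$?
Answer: $13104$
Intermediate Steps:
$K{\left(Q,h \right)} = \left(5 + Q\right) \left(8 + h\right)$ ($K{\left(Q,h \right)} = \left(8 + h\right) \left(5 + Q\right) = \left(5 + Q\right) \left(8 + h\right)$)
$K{\left(6 - -5,5 \right)} 1 \cdot 63 = \left(40 + 5 \cdot 5 + 8 \left(6 - -5\right) + \left(6 - -5\right) 5\right) 1 \cdot 63 = \left(40 + 25 + 8 \left(6 + 5\right) + \left(6 + 5\right) 5\right) 1 \cdot 63 = \left(40 + 25 + 8 \cdot 11 + 11 \cdot 5\right) 1 \cdot 63 = \left(40 + 25 + 88 + 55\right) 1 \cdot 63 = 208 \cdot 1 \cdot 63 = 208 \cdot 63 = 13104$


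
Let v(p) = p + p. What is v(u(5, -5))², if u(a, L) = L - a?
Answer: 400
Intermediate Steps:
v(p) = 2*p
v(u(5, -5))² = (2*(-5 - 1*5))² = (2*(-5 - 5))² = (2*(-10))² = (-20)² = 400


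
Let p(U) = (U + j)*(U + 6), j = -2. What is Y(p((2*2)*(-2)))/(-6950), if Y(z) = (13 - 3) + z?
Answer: -3/695 ≈ -0.0043165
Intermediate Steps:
p(U) = (-2 + U)*(6 + U) (p(U) = (U - 2)*(U + 6) = (-2 + U)*(6 + U))
Y(z) = 10 + z
Y(p((2*2)*(-2)))/(-6950) = (10 + (-12 + ((2*2)*(-2))² + 4*((2*2)*(-2))))/(-6950) = (10 + (-12 + (4*(-2))² + 4*(4*(-2))))*(-1/6950) = (10 + (-12 + (-8)² + 4*(-8)))*(-1/6950) = (10 + (-12 + 64 - 32))*(-1/6950) = (10 + 20)*(-1/6950) = 30*(-1/6950) = -3/695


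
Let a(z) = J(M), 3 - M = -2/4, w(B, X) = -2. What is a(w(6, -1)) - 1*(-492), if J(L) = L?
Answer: 991/2 ≈ 495.50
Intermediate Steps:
M = 7/2 (M = 3 - (-2)/4 = 3 - 1*(-½) = 3 + ½ = 7/2 ≈ 3.5000)
a(z) = 7/2
a(w(6, -1)) - 1*(-492) = 7/2 - 1*(-492) = 7/2 + 492 = 991/2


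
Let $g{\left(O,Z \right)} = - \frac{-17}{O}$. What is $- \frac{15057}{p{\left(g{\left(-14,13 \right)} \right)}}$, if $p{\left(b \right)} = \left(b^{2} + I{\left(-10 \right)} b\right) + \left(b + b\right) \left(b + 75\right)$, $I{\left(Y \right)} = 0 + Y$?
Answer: $\frac{2951172}{32453} \approx 90.937$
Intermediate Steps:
$I{\left(Y \right)} = Y$
$g{\left(O,Z \right)} = \frac{17}{O}$
$p{\left(b \right)} = b^{2} - 10 b + 2 b \left(75 + b\right)$ ($p{\left(b \right)} = \left(b^{2} - 10 b\right) + \left(b + b\right) \left(b + 75\right) = \left(b^{2} - 10 b\right) + 2 b \left(75 + b\right) = b^{2} - 10 b + 2 b \left(75 + b\right)$)
$- \frac{15057}{p{\left(g{\left(-14,13 \right)} \right)}} = - \frac{15057}{\frac{17}{-14} \left(140 + 3 \frac{17}{-14}\right)} = - \frac{15057}{17 \left(- \frac{1}{14}\right) \left(140 + 3 \cdot 17 \left(- \frac{1}{14}\right)\right)} = - \frac{15057}{\left(- \frac{17}{14}\right) \left(140 + 3 \left(- \frac{17}{14}\right)\right)} = - \frac{15057}{\left(- \frac{17}{14}\right) \left(140 - \frac{51}{14}\right)} = - \frac{15057}{\left(- \frac{17}{14}\right) \frac{1909}{14}} = - \frac{15057}{- \frac{32453}{196}} = \left(-15057\right) \left(- \frac{196}{32453}\right) = \frac{2951172}{32453}$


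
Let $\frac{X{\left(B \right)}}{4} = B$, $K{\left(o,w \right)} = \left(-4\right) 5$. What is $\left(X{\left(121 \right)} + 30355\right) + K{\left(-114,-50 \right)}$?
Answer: $30819$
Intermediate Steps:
$K{\left(o,w \right)} = -20$
$X{\left(B \right)} = 4 B$
$\left(X{\left(121 \right)} + 30355\right) + K{\left(-114,-50 \right)} = \left(4 \cdot 121 + 30355\right) - 20 = \left(484 + 30355\right) - 20 = 30839 - 20 = 30819$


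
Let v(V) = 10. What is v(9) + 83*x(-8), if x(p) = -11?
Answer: -903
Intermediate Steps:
v(9) + 83*x(-8) = 10 + 83*(-11) = 10 - 913 = -903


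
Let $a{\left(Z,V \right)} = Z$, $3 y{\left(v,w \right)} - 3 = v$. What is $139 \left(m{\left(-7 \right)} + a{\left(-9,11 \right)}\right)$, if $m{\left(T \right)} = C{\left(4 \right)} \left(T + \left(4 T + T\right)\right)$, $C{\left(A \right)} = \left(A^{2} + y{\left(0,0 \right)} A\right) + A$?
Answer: $-141363$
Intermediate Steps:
$y{\left(v,w \right)} = 1 + \frac{v}{3}$
$C{\left(A \right)} = A^{2} + 2 A$ ($C{\left(A \right)} = \left(A^{2} + \left(1 + \frac{1}{3} \cdot 0\right) A\right) + A = \left(A^{2} + \left(1 + 0\right) A\right) + A = \left(A^{2} + 1 A\right) + A = \left(A^{2} + A\right) + A = \left(A + A^{2}\right) + A = A^{2} + 2 A$)
$m{\left(T \right)} = 144 T$ ($m{\left(T \right)} = 4 \left(2 + 4\right) \left(T + \left(4 T + T\right)\right) = 4 \cdot 6 \left(T + 5 T\right) = 24 \cdot 6 T = 144 T$)
$139 \left(m{\left(-7 \right)} + a{\left(-9,11 \right)}\right) = 139 \left(144 \left(-7\right) - 9\right) = 139 \left(-1008 - 9\right) = 139 \left(-1017\right) = -141363$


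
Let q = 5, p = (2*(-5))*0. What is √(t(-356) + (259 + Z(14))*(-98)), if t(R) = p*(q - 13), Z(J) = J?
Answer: 7*I*√546 ≈ 163.57*I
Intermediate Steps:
p = 0 (p = -10*0 = 0)
t(R) = 0 (t(R) = 0*(5 - 13) = 0*(-8) = 0)
√(t(-356) + (259 + Z(14))*(-98)) = √(0 + (259 + 14)*(-98)) = √(0 + 273*(-98)) = √(0 - 26754) = √(-26754) = 7*I*√546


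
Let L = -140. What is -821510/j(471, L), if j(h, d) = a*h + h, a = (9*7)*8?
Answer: -164302/47571 ≈ -3.4538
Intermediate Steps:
a = 504 (a = 63*8 = 504)
j(h, d) = 505*h (j(h, d) = 504*h + h = 505*h)
-821510/j(471, L) = -821510/(505*471) = -821510/237855 = -821510*1/237855 = -164302/47571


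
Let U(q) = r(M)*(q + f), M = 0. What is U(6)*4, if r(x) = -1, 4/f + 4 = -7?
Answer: -248/11 ≈ -22.545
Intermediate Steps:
f = -4/11 (f = 4/(-4 - 7) = 4/(-11) = 4*(-1/11) = -4/11 ≈ -0.36364)
U(q) = 4/11 - q (U(q) = -(q - 4/11) = -(-4/11 + q) = 4/11 - q)
U(6)*4 = (4/11 - 1*6)*4 = (4/11 - 6)*4 = -62/11*4 = -248/11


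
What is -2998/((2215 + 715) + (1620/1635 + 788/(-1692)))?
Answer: -138228786/135117721 ≈ -1.0230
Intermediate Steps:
-2998/((2215 + 715) + (1620/1635 + 788/(-1692))) = -2998/(2930 + (1620*(1/1635) + 788*(-1/1692))) = -2998/(2930 + (108/109 - 197/423)) = -2998/(2930 + 24211/46107) = -2998/135117721/46107 = -2998*46107/135117721 = -138228786/135117721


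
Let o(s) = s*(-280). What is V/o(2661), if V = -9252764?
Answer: 2313191/186270 ≈ 12.418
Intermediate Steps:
o(s) = -280*s
V/o(2661) = -9252764/((-280*2661)) = -9252764/(-745080) = -9252764*(-1/745080) = 2313191/186270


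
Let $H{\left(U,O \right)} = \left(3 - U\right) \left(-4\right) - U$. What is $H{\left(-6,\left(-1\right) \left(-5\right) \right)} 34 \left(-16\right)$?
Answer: $16320$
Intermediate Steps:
$H{\left(U,O \right)} = -12 + 3 U$ ($H{\left(U,O \right)} = \left(-12 + 4 U\right) - U = -12 + 3 U$)
$H{\left(-6,\left(-1\right) \left(-5\right) \right)} 34 \left(-16\right) = \left(-12 + 3 \left(-6\right)\right) 34 \left(-16\right) = \left(-12 - 18\right) 34 \left(-16\right) = \left(-30\right) 34 \left(-16\right) = \left(-1020\right) \left(-16\right) = 16320$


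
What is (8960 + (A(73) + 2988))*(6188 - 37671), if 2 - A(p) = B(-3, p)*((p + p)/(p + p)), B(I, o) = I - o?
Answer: -378614558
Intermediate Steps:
A(p) = 5 + p (A(p) = 2 - (-3 - p)*(p + p)/(p + p) = 2 - (-3 - p)*(2*p)/((2*p)) = 2 - (-3 - p)*(2*p)*(1/(2*p)) = 2 - (-3 - p) = 2 + (3 + p) = 5 + p)
(8960 + (A(73) + 2988))*(6188 - 37671) = (8960 + ((5 + 73) + 2988))*(6188 - 37671) = (8960 + (78 + 2988))*(-31483) = (8960 + 3066)*(-31483) = 12026*(-31483) = -378614558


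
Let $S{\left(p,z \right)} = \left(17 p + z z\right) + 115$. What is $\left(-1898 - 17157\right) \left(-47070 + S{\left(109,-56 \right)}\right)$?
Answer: $799662130$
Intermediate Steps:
$S{\left(p,z \right)} = 115 + z^{2} + 17 p$ ($S{\left(p,z \right)} = \left(17 p + z^{2}\right) + 115 = \left(z^{2} + 17 p\right) + 115 = 115 + z^{2} + 17 p$)
$\left(-1898 - 17157\right) \left(-47070 + S{\left(109,-56 \right)}\right) = \left(-1898 - 17157\right) \left(-47070 + \left(115 + \left(-56\right)^{2} + 17 \cdot 109\right)\right) = - 19055 \left(-47070 + \left(115 + 3136 + 1853\right)\right) = - 19055 \left(-47070 + 5104\right) = \left(-19055\right) \left(-41966\right) = 799662130$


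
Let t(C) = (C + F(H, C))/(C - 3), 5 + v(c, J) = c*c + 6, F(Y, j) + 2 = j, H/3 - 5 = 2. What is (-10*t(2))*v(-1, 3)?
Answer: 40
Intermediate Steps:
H = 21 (H = 15 + 3*2 = 15 + 6 = 21)
F(Y, j) = -2 + j
v(c, J) = 1 + c**2 (v(c, J) = -5 + (c*c + 6) = -5 + (c**2 + 6) = -5 + (6 + c**2) = 1 + c**2)
t(C) = (-2 + 2*C)/(-3 + C) (t(C) = (C + (-2 + C))/(C - 3) = (-2 + 2*C)/(-3 + C))
(-10*t(2))*v(-1, 3) = (-20*(-1 + 2)/(-3 + 2))*(1 + (-1)**2) = (-20/(-1))*(1 + 1) = -20*(-1)*2 = -10*(-2)*2 = 20*2 = 40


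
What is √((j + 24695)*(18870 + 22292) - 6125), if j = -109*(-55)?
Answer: √1263255655 ≈ 35542.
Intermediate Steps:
j = 5995
√((j + 24695)*(18870 + 22292) - 6125) = √((5995 + 24695)*(18870 + 22292) - 6125) = √(30690*41162 - 6125) = √(1263261780 - 6125) = √1263255655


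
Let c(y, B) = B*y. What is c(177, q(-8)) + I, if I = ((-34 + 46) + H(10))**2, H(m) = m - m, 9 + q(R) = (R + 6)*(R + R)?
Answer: 4215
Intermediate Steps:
q(R) = -9 + 2*R*(6 + R) (q(R) = -9 + (R + 6)*(R + R) = -9 + (6 + R)*(2*R) = -9 + 2*R*(6 + R))
H(m) = 0
I = 144 (I = ((-34 + 46) + 0)**2 = (12 + 0)**2 = 12**2 = 144)
c(177, q(-8)) + I = (-9 + 2*(-8)**2 + 12*(-8))*177 + 144 = (-9 + 2*64 - 96)*177 + 144 = (-9 + 128 - 96)*177 + 144 = 23*177 + 144 = 4071 + 144 = 4215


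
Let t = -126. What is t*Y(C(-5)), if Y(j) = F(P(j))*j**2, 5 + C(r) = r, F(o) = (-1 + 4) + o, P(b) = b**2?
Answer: -1297800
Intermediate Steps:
F(o) = 3 + o
C(r) = -5 + r
Y(j) = j**2*(3 + j**2) (Y(j) = (3 + j**2)*j**2 = j**2*(3 + j**2))
t*Y(C(-5)) = -126*(-5 - 5)**2*(3 + (-5 - 5)**2) = -126*(-10)**2*(3 + (-10)**2) = -12600*(3 + 100) = -12600*103 = -126*10300 = -1297800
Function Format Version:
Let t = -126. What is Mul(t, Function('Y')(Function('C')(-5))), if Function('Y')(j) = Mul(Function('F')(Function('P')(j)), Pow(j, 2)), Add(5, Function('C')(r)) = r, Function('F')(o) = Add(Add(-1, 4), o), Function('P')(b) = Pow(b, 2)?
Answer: -1297800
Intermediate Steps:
Function('F')(o) = Add(3, o)
Function('C')(r) = Add(-5, r)
Function('Y')(j) = Mul(Pow(j, 2), Add(3, Pow(j, 2))) (Function('Y')(j) = Mul(Add(3, Pow(j, 2)), Pow(j, 2)) = Mul(Pow(j, 2), Add(3, Pow(j, 2))))
Mul(t, Function('Y')(Function('C')(-5))) = Mul(-126, Mul(Pow(Add(-5, -5), 2), Add(3, Pow(Add(-5, -5), 2)))) = Mul(-126, Mul(Pow(-10, 2), Add(3, Pow(-10, 2)))) = Mul(-126, Mul(100, Add(3, 100))) = Mul(-126, Mul(100, 103)) = Mul(-126, 10300) = -1297800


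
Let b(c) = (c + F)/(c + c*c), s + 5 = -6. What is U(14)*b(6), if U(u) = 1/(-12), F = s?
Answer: 5/504 ≈ 0.0099206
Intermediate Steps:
s = -11 (s = -5 - 6 = -11)
F = -11
U(u) = -1/12
b(c) = (-11 + c)/(c + c**2) (b(c) = (c - 11)/(c + c*c) = (-11 + c)/(c + c**2))
U(14)*b(6) = -(-11 + 6)/(12*6*(1 + 6)) = -(-5)/(72*7) = -1/12*(-5/42) = 5/504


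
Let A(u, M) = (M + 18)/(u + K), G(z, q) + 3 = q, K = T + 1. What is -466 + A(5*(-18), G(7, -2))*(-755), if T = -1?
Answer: -6425/18 ≈ -356.94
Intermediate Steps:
K = 0 (K = -1 + 1 = 0)
G(z, q) = -3 + q
A(u, M) = (18 + M)/u (A(u, M) = (M + 18)/(u + 0) = (18 + M)/u)
-466 + A(5*(-18), G(7, -2))*(-755) = -466 + ((18 + (-3 - 2))/((5*(-18))))*(-755) = -466 + ((18 - 5)/(-90))*(-755) = -466 - 1/90*13*(-755) = -466 - 13/90*(-755) = -466 + 1963/18 = -6425/18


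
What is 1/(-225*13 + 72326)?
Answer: 1/69401 ≈ 1.4409e-5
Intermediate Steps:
1/(-225*13 + 72326) = 1/(-2925 + 72326) = 1/69401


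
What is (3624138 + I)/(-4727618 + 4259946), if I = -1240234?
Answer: -297988/58459 ≈ -5.0974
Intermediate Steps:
(3624138 + I)/(-4727618 + 4259946) = (3624138 - 1240234)/(-4727618 + 4259946) = 2383904/(-467672) = 2383904*(-1/467672) = -297988/58459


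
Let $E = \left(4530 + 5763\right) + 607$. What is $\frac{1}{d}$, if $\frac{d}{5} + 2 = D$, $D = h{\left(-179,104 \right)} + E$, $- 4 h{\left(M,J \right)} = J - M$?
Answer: $\frac{4}{216545} \approx 1.8472 \cdot 10^{-5}$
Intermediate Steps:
$h{\left(M,J \right)} = - \frac{J}{4} + \frac{M}{4}$ ($h{\left(M,J \right)} = - \frac{J - M}{4} = - \frac{J}{4} + \frac{M}{4}$)
$E = 10900$ ($E = 10293 + 607 = 10900$)
$D = \frac{43317}{4}$ ($D = \left(\left(- \frac{1}{4}\right) 104 + \frac{1}{4} \left(-179\right)\right) + 10900 = \left(-26 - \frac{179}{4}\right) + 10900 = - \frac{283}{4} + 10900 = \frac{43317}{4} \approx 10829.0$)
$d = \frac{216545}{4}$ ($d = -10 + 5 \cdot \frac{43317}{4} = -10 + \frac{216585}{4} = \frac{216545}{4} \approx 54136.0$)
$\frac{1}{d} = \frac{1}{\frac{216545}{4}} = \frac{4}{216545}$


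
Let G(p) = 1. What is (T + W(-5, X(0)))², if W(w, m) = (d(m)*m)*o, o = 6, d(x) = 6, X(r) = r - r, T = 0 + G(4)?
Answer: 1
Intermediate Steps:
T = 1 (T = 0 + 1 = 1)
X(r) = 0
W(w, m) = 36*m (W(w, m) = (6*m)*6 = 36*m)
(T + W(-5, X(0)))² = (1 + 36*0)² = (1 + 0)² = 1² = 1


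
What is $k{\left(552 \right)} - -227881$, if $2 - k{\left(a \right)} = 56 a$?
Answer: $196971$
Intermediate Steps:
$k{\left(a \right)} = 2 - 56 a$
$k{\left(552 \right)} - -227881 = \left(2 - 30912\right) - -227881 = \left(2 - 30912\right) + 227881 = -30910 + 227881 = 196971$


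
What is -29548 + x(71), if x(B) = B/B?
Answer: -29547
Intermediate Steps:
x(B) = 1
-29548 + x(71) = -29548 + 1 = -29547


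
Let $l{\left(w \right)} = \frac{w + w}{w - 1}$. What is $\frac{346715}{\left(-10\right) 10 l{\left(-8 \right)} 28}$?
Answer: $- \frac{624087}{8960} \approx -69.653$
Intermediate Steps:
$l{\left(w \right)} = \frac{2 w}{-1 + w}$
$\frac{346715}{\left(-10\right) 10 l{\left(-8 \right)} 28} = \frac{346715}{\left(-10\right) 10 \cdot 2 \left(-8\right) \frac{1}{-1 - 8} \cdot 28} = \frac{346715}{- 100 \cdot 2 \left(-8\right) \frac{1}{-9} \cdot 28} = \frac{346715}{- 100 \cdot 2 \left(-8\right) \left(- \frac{1}{9}\right) 28} = \frac{346715}{\left(-100\right) \frac{16}{9} \cdot 28} = \frac{346715}{\left(- \frac{1600}{9}\right) 28} = \frac{346715}{- \frac{44800}{9}} = 346715 \left(- \frac{9}{44800}\right) = - \frac{624087}{8960}$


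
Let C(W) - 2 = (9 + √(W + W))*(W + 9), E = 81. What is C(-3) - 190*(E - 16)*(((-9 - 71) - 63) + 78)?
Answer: 802806 + 6*I*√6 ≈ 8.0281e+5 + 14.697*I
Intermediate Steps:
C(W) = 2 + (9 + W)*(9 + √2*√W) (C(W) = 2 + (9 + √(W + W))*(W + 9) = 2 + (9 + √(2*W))*(9 + W) = 2 + (9 + √2*√W)*(9 + W) = 2 + (9 + W)*(9 + √2*√W))
C(-3) - 190*(E - 16)*(((-9 - 71) - 63) + 78) = (83 + 9*(-3) + √2*(-3)^(3/2) + 9*√2*√(-3)) - 190*(81 - 16)*(((-9 - 71) - 63) + 78) = (83 - 27 + √2*(-3*I*√3) + 9*√2*(I*√3)) - 12350*((-80 - 63) + 78) = (83 - 27 - 3*I*√6 + 9*I*√6) - 12350*(-143 + 78) = (56 + 6*I*√6) - 12350*(-65) = (56 + 6*I*√6) - 190*(-4225) = (56 + 6*I*√6) + 802750 = 802806 + 6*I*√6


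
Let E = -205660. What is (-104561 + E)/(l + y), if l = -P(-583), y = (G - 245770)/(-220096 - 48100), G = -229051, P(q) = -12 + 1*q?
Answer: -83200031316/160051441 ≈ -519.83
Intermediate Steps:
P(q) = -12 + q
y = 474821/268196 (y = (-229051 - 245770)/(-220096 - 48100) = -474821/(-268196) = -474821*(-1/268196) = 474821/268196 ≈ 1.7704)
l = 595 (l = -(-12 - 583) = -1*(-595) = 595)
(-104561 + E)/(l + y) = (-104561 - 205660)/(595 + 474821/268196) = -310221/160051441/268196 = -310221*268196/160051441 = -83200031316/160051441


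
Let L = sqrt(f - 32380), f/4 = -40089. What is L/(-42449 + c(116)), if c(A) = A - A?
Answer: -4*I*sqrt(12046)/42449 ≈ -0.010342*I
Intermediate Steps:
f = -160356 (f = 4*(-40089) = -160356)
c(A) = 0
L = 4*I*sqrt(12046) (L = sqrt(-160356 - 32380) = sqrt(-192736) = 4*I*sqrt(12046) ≈ 439.02*I)
L/(-42449 + c(116)) = (4*I*sqrt(12046))/(-42449 + 0) = (4*I*sqrt(12046))/(-42449) = (4*I*sqrt(12046))*(-1/42449) = -4*I*sqrt(12046)/42449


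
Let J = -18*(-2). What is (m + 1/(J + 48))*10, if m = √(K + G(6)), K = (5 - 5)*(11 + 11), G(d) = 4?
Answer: 845/42 ≈ 20.119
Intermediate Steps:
J = 36
K = 0 (K = 0*22 = 0)
m = 2 (m = √(0 + 4) = √4 = 2)
(m + 1/(J + 48))*10 = (2 + 1/(36 + 48))*10 = (2 + 1/84)*10 = (169/84)*10 = 845/42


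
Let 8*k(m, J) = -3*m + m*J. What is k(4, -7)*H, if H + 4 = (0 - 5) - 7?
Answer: 80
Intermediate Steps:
H = -16 (H = -4 + ((0 - 5) - 7) = -4 + (-5 - 7) = -4 - 12 = -16)
k(m, J) = -3*m/8 + J*m/8 (k(m, J) = (-3*m + m*J)/8 = (-3*m + J*m)/8 = -3*m/8 + J*m/8)
k(4, -7)*H = ((1/8)*4*(-3 - 7))*(-16) = ((1/8)*4*(-10))*(-16) = -5*(-16) = 80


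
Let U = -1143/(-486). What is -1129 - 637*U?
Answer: -141865/54 ≈ -2627.1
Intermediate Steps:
U = 127/54 (U = -1143*(-1/486) = 127/54 ≈ 2.3519)
-1129 - 637*U = -1129 - 637*127/54 = -1129 - 80899/54 = -141865/54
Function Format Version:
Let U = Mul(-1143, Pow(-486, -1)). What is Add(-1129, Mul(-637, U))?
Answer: Rational(-141865, 54) ≈ -2627.1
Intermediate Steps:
U = Rational(127, 54) (U = Mul(-1143, Rational(-1, 486)) = Rational(127, 54) ≈ 2.3519)
Add(-1129, Mul(-637, U)) = Add(-1129, Mul(-637, Rational(127, 54))) = Add(-1129, Rational(-80899, 54)) = Rational(-141865, 54)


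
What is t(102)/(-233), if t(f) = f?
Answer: -102/233 ≈ -0.43777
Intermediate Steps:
t(102)/(-233) = 102/(-233) = 102*(-1/233) = -102/233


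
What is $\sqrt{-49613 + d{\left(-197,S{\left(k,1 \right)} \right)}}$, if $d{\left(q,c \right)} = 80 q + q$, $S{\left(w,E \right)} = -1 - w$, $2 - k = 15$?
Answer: $i \sqrt{65570} \approx 256.07 i$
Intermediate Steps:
$k = -13$ ($k = 2 - 15 = -13$)
$d{\left(q,c \right)} = 81 q$
$\sqrt{-49613 + d{\left(-197,S{\left(k,1 \right)} \right)}} = \sqrt{-49613 + 81 \left(-197\right)} = \sqrt{-49613 - 15957} = \sqrt{-65570} = i \sqrt{65570}$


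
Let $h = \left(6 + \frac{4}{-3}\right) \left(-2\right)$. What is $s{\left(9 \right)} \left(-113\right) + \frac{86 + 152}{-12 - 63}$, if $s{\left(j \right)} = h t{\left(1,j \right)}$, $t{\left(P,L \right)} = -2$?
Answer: $- \frac{158438}{75} \approx -2112.5$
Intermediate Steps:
$h = - \frac{28}{3}$ ($h = \left(6 + 4 \left(- \frac{1}{3}\right)\right) \left(-2\right) = \left(6 - \frac{4}{3}\right) \left(-2\right) = \frac{14}{3} \left(-2\right) = - \frac{28}{3} \approx -9.3333$)
$s{\left(j \right)} = \frac{56}{3}$ ($s{\left(j \right)} = \left(- \frac{28}{3}\right) \left(-2\right) = \frac{56}{3}$)
$s{\left(9 \right)} \left(-113\right) + \frac{86 + 152}{-12 - 63} = \frac{56}{3} \left(-113\right) + \frac{86 + 152}{-12 - 63} = - \frac{6328}{3} + \frac{238}{-75} = - \frac{6328}{3} + 238 \left(- \frac{1}{75}\right) = - \frac{6328}{3} - \frac{238}{75} = - \frac{158438}{75}$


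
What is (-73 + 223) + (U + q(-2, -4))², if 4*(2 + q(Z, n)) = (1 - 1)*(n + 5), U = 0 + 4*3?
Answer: 250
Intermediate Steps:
U = 12 (U = 0 + 12 = 12)
q(Z, n) = -2 (q(Z, n) = -2 + ((1 - 1)*(n + 5))/4 = -2 + (0*(5 + n))/4 = -2 + (¼)*0 = -2 + 0 = -2)
(-73 + 223) + (U + q(-2, -4))² = (-73 + 223) + (12 - 2)² = 150 + 10² = 150 + 100 = 250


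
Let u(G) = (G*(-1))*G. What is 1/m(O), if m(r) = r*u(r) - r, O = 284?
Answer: -1/22906588 ≈ -4.3656e-8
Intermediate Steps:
u(G) = -G² (u(G) = (-G)*G = -G²)
m(r) = -r - r³ (m(r) = r*(-r²) - r = -r³ - r = -r - r³)
1/m(O) = 1/(-1*284 - 1*284³) = 1/(-284 - 1*22906304) = 1/(-284 - 22906304) = 1/(-22906588) = -1/22906588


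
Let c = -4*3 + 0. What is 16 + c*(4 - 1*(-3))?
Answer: -68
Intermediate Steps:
c = -12 (c = -12 + 0 = -12)
16 + c*(4 - 1*(-3)) = 16 - 12*(4 - 1*(-3)) = 16 - 12*(4 + 3) = 16 - 12*7 = 16 - 84 = -68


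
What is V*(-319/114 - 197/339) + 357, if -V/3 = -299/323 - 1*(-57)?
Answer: 641807565/693481 ≈ 925.49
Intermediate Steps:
V = -54336/323 (V = -3*(-299/323 - 1*(-57)) = -3*(-299*1/323 + 57) = -3*(-299/323 + 57) = -3*18112/323 = -54336/323 ≈ -168.22)
V*(-319/114 - 197/339) + 357 = -54336*(-319/114 - 197/339)/323 + 357 = -54336/323*(-14511/4294) + 357 = 394234848/693481 + 357 = 641807565/693481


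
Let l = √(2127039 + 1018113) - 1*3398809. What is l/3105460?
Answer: -3398809/3105460 + 2*√49143/776365 ≈ -1.0939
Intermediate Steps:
l = -3398809 + 8*√49143 (l = √3145152 - 3398809 = 8*√49143 - 3398809 = -3398809 + 8*√49143 ≈ -3.3970e+6)
l/3105460 = (-3398809 + 8*√49143)/3105460 = (-3398809 + 8*√49143)*(1/3105460) = -3398809/3105460 + 2*√49143/776365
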